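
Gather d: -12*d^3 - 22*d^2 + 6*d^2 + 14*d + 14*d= -12*d^3 - 16*d^2 + 28*d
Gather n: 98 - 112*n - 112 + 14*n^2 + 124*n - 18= 14*n^2 + 12*n - 32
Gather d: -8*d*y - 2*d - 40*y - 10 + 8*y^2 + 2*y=d*(-8*y - 2) + 8*y^2 - 38*y - 10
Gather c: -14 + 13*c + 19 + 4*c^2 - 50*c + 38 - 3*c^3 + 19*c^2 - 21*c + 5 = -3*c^3 + 23*c^2 - 58*c + 48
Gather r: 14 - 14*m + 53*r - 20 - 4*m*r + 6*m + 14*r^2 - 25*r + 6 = -8*m + 14*r^2 + r*(28 - 4*m)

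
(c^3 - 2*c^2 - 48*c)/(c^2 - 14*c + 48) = c*(c + 6)/(c - 6)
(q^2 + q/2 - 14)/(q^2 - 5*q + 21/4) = 2*(q + 4)/(2*q - 3)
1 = 1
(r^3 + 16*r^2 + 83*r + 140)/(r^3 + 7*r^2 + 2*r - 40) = (r + 7)/(r - 2)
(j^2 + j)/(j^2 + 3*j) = (j + 1)/(j + 3)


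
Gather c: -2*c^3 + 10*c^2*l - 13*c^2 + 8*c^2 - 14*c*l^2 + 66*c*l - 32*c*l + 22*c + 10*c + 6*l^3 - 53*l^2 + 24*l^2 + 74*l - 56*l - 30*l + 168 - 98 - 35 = -2*c^3 + c^2*(10*l - 5) + c*(-14*l^2 + 34*l + 32) + 6*l^3 - 29*l^2 - 12*l + 35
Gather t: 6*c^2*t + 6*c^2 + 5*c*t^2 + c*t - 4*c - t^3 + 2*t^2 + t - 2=6*c^2 - 4*c - t^3 + t^2*(5*c + 2) + t*(6*c^2 + c + 1) - 2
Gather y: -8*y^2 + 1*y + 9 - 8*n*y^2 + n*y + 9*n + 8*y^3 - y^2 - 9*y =9*n + 8*y^3 + y^2*(-8*n - 9) + y*(n - 8) + 9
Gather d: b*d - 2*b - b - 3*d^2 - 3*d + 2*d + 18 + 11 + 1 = -3*b - 3*d^2 + d*(b - 1) + 30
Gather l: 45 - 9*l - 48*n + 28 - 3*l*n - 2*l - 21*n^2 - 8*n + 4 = l*(-3*n - 11) - 21*n^2 - 56*n + 77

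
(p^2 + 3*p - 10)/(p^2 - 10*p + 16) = (p + 5)/(p - 8)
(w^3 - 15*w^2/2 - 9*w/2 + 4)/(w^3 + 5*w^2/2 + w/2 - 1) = (w - 8)/(w + 2)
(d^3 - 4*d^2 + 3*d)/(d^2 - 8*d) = (d^2 - 4*d + 3)/(d - 8)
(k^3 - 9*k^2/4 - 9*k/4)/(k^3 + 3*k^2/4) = (k - 3)/k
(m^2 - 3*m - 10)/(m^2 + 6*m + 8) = (m - 5)/(m + 4)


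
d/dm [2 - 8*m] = -8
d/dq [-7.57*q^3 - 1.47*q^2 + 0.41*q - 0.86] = -22.71*q^2 - 2.94*q + 0.41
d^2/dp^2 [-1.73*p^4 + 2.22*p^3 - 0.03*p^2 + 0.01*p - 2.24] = -20.76*p^2 + 13.32*p - 0.06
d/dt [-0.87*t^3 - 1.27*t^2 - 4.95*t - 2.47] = -2.61*t^2 - 2.54*t - 4.95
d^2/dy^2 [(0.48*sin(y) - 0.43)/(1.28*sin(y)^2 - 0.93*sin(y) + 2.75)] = (-0.786432000000001*sin(y)^5 + 2.246656*sin(y)^4 + 10.174848*sin(y)^3 - 11.137165*sin(y)^2 - 9.596643*sin(y) + 4.738586)/(2.097152*sin(y)^6 - 4.571136*sin(y)^5 + 16.838016*sin(y)^4 - 20.445957*sin(y)^3 + 36.175425*sin(y)^2 - 21.099375*sin(y) + 20.796875)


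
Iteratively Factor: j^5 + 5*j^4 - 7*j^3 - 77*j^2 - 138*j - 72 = (j + 3)*(j^4 + 2*j^3 - 13*j^2 - 38*j - 24) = (j + 3)^2*(j^3 - j^2 - 10*j - 8) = (j - 4)*(j + 3)^2*(j^2 + 3*j + 2) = (j - 4)*(j + 2)*(j + 3)^2*(j + 1)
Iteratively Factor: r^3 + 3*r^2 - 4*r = (r)*(r^2 + 3*r - 4) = r*(r - 1)*(r + 4)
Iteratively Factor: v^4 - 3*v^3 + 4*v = (v)*(v^3 - 3*v^2 + 4) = v*(v - 2)*(v^2 - v - 2) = v*(v - 2)*(v + 1)*(v - 2)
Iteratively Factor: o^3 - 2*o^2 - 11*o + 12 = (o - 4)*(o^2 + 2*o - 3) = (o - 4)*(o - 1)*(o + 3)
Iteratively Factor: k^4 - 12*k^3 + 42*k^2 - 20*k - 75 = (k - 5)*(k^3 - 7*k^2 + 7*k + 15) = (k - 5)*(k + 1)*(k^2 - 8*k + 15) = (k - 5)^2*(k + 1)*(k - 3)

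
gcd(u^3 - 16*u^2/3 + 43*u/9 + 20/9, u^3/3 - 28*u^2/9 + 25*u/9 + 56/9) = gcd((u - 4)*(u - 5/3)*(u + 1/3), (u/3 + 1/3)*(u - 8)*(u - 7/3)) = 1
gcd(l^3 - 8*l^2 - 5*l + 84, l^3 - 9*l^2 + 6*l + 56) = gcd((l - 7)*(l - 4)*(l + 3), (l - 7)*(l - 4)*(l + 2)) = l^2 - 11*l + 28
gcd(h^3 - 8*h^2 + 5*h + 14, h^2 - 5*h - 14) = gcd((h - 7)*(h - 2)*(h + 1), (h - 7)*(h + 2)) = h - 7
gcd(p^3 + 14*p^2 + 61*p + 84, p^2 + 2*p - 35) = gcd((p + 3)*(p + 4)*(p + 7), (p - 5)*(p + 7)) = p + 7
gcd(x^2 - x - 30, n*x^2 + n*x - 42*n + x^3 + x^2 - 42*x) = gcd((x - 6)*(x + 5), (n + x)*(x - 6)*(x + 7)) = x - 6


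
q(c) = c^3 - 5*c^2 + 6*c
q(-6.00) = -432.00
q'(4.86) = 28.26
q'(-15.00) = 831.00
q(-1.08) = -13.57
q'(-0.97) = 18.52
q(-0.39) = -3.16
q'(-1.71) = 31.87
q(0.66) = 2.07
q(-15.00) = -4590.00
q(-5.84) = -404.74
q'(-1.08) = 20.30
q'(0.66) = 0.71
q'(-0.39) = 10.36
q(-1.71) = -29.88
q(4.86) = 25.85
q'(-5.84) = 166.72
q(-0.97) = -11.44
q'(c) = 3*c^2 - 10*c + 6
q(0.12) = 0.65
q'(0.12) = 4.84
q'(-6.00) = 174.00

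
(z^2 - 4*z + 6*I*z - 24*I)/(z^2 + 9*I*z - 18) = (z - 4)/(z + 3*I)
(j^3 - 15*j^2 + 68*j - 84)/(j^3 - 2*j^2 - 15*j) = (-j^3 + 15*j^2 - 68*j + 84)/(j*(-j^2 + 2*j + 15))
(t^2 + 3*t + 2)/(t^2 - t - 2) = (t + 2)/(t - 2)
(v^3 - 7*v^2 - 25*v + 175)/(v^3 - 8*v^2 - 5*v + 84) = (v^2 - 25)/(v^2 - v - 12)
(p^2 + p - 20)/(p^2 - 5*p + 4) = (p + 5)/(p - 1)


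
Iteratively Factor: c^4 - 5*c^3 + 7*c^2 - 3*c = (c - 1)*(c^3 - 4*c^2 + 3*c) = (c - 3)*(c - 1)*(c^2 - c) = (c - 3)*(c - 1)^2*(c)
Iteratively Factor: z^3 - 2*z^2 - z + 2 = (z - 2)*(z^2 - 1) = (z - 2)*(z - 1)*(z + 1)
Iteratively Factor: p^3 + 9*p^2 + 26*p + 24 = (p + 3)*(p^2 + 6*p + 8) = (p + 2)*(p + 3)*(p + 4)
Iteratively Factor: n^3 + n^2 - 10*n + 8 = (n - 2)*(n^2 + 3*n - 4) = (n - 2)*(n + 4)*(n - 1)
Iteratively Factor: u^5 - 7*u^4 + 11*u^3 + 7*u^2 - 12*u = (u)*(u^4 - 7*u^3 + 11*u^2 + 7*u - 12) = u*(u - 4)*(u^3 - 3*u^2 - u + 3) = u*(u - 4)*(u - 1)*(u^2 - 2*u - 3) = u*(u - 4)*(u - 1)*(u + 1)*(u - 3)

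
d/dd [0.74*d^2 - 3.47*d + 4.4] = 1.48*d - 3.47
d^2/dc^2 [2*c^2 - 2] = 4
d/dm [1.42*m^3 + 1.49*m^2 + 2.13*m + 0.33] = 4.26*m^2 + 2.98*m + 2.13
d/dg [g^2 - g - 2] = 2*g - 1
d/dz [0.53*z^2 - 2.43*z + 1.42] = 1.06*z - 2.43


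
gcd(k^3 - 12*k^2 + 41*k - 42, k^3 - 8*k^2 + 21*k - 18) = k^2 - 5*k + 6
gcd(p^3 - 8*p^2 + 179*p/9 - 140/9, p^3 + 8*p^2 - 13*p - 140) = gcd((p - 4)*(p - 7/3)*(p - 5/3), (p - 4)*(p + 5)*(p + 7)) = p - 4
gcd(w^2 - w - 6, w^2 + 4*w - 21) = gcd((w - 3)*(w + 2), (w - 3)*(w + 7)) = w - 3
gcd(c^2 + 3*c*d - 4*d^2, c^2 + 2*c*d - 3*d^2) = c - d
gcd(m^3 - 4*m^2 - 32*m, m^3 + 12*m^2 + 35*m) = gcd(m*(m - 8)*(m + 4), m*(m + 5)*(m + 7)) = m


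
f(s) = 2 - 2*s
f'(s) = -2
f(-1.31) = 4.62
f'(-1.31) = -2.00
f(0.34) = 1.32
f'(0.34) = -2.00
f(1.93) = -1.86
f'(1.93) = -2.00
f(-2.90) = 7.80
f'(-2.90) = -2.00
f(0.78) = 0.44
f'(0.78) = -2.00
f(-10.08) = 22.16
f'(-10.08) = -2.00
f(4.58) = -7.16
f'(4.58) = -2.00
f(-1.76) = 5.52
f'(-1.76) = -2.00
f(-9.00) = 20.00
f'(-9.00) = -2.00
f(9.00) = -16.00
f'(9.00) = -2.00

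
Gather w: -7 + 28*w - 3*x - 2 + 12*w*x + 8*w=w*(12*x + 36) - 3*x - 9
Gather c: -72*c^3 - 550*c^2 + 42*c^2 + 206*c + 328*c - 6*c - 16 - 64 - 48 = -72*c^3 - 508*c^2 + 528*c - 128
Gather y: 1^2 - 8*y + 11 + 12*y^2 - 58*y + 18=12*y^2 - 66*y + 30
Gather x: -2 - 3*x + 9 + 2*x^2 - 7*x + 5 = 2*x^2 - 10*x + 12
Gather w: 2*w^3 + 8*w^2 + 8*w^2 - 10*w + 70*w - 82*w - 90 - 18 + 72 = 2*w^3 + 16*w^2 - 22*w - 36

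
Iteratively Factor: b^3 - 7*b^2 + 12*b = (b - 4)*(b^2 - 3*b) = b*(b - 4)*(b - 3)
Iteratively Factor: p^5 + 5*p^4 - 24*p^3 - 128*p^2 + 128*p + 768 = (p + 4)*(p^4 + p^3 - 28*p^2 - 16*p + 192) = (p + 4)^2*(p^3 - 3*p^2 - 16*p + 48) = (p - 3)*(p + 4)^2*(p^2 - 16) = (p - 3)*(p + 4)^3*(p - 4)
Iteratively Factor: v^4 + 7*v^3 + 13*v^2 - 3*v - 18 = (v + 2)*(v^3 + 5*v^2 + 3*v - 9) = (v + 2)*(v + 3)*(v^2 + 2*v - 3) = (v - 1)*(v + 2)*(v + 3)*(v + 3)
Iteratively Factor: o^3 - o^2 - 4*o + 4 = (o - 1)*(o^2 - 4) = (o - 2)*(o - 1)*(o + 2)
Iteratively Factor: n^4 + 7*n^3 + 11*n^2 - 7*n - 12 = (n - 1)*(n^3 + 8*n^2 + 19*n + 12) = (n - 1)*(n + 4)*(n^2 + 4*n + 3) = (n - 1)*(n + 3)*(n + 4)*(n + 1)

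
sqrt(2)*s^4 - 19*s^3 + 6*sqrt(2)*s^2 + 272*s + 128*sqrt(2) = (s - 8*sqrt(2))*(s - 4*sqrt(2))*(s + 2*sqrt(2))*(sqrt(2)*s + 1)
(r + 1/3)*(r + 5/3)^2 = r^3 + 11*r^2/3 + 35*r/9 + 25/27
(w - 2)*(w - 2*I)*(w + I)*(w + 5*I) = w^4 - 2*w^3 + 4*I*w^3 + 7*w^2 - 8*I*w^2 - 14*w + 10*I*w - 20*I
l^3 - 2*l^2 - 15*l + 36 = (l - 3)^2*(l + 4)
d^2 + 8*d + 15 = (d + 3)*(d + 5)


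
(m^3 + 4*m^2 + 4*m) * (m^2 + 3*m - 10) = m^5 + 7*m^4 + 6*m^3 - 28*m^2 - 40*m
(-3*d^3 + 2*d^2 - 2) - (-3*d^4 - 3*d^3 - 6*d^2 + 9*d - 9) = 3*d^4 + 8*d^2 - 9*d + 7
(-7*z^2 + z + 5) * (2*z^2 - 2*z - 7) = -14*z^4 + 16*z^3 + 57*z^2 - 17*z - 35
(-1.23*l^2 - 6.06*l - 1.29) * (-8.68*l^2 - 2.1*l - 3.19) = 10.6764*l^4 + 55.1838*l^3 + 27.8469*l^2 + 22.0404*l + 4.1151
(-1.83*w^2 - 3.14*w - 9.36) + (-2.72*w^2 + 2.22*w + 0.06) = -4.55*w^2 - 0.92*w - 9.3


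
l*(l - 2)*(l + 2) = l^3 - 4*l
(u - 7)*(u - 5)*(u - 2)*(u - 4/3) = u^4 - 46*u^3/3 + 233*u^2/3 - 446*u/3 + 280/3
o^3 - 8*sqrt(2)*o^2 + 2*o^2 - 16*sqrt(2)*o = o*(o + 2)*(o - 8*sqrt(2))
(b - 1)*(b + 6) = b^2 + 5*b - 6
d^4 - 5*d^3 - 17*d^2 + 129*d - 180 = (d - 4)*(d - 3)^2*(d + 5)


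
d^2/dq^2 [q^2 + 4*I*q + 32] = 2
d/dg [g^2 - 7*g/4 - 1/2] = 2*g - 7/4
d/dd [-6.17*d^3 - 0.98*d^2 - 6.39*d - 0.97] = -18.51*d^2 - 1.96*d - 6.39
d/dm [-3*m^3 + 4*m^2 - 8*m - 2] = -9*m^2 + 8*m - 8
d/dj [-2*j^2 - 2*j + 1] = -4*j - 2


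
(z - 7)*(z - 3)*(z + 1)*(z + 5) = z^4 - 4*z^3 - 34*z^2 + 76*z + 105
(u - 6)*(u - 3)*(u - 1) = u^3 - 10*u^2 + 27*u - 18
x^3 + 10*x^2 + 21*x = x*(x + 3)*(x + 7)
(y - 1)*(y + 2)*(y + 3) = y^3 + 4*y^2 + y - 6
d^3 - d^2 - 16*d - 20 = (d - 5)*(d + 2)^2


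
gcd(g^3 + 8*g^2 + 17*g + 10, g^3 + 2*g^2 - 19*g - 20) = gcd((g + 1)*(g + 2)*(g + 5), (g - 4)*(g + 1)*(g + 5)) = g^2 + 6*g + 5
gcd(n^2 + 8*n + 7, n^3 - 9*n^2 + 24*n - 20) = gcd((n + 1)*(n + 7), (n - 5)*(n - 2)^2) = 1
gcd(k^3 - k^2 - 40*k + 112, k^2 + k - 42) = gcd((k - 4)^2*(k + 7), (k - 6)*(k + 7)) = k + 7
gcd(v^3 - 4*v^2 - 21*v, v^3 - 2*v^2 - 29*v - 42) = v^2 - 4*v - 21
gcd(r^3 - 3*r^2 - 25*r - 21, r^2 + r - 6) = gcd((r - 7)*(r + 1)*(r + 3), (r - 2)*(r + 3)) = r + 3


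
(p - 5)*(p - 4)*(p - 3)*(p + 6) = p^4 - 6*p^3 - 25*p^2 + 222*p - 360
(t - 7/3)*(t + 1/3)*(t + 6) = t^3 + 4*t^2 - 115*t/9 - 14/3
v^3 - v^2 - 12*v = v*(v - 4)*(v + 3)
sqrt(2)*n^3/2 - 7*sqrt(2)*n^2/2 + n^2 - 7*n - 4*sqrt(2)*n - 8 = (n - 8)*(n + 1)*(sqrt(2)*n/2 + 1)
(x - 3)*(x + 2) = x^2 - x - 6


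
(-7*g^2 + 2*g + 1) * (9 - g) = 7*g^3 - 65*g^2 + 17*g + 9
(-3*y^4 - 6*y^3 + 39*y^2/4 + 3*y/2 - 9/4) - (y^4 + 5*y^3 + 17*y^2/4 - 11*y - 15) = -4*y^4 - 11*y^3 + 11*y^2/2 + 25*y/2 + 51/4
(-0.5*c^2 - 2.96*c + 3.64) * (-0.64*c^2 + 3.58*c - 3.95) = 0.32*c^4 + 0.1044*c^3 - 10.9514*c^2 + 24.7232*c - 14.378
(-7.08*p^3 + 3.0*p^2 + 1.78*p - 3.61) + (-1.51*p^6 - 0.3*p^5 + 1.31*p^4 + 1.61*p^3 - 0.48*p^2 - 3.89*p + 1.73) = -1.51*p^6 - 0.3*p^5 + 1.31*p^4 - 5.47*p^3 + 2.52*p^2 - 2.11*p - 1.88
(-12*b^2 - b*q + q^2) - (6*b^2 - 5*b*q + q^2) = -18*b^2 + 4*b*q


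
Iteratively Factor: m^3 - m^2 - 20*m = (m - 5)*(m^2 + 4*m) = (m - 5)*(m + 4)*(m)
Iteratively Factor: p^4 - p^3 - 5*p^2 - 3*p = (p)*(p^3 - p^2 - 5*p - 3) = p*(p + 1)*(p^2 - 2*p - 3) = p*(p + 1)^2*(p - 3)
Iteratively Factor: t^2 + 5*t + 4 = (t + 4)*(t + 1)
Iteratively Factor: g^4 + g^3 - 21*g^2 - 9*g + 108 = (g - 3)*(g^3 + 4*g^2 - 9*g - 36) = (g - 3)*(g + 4)*(g^2 - 9) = (g - 3)^2*(g + 4)*(g + 3)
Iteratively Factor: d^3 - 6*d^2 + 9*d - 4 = (d - 1)*(d^2 - 5*d + 4) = (d - 4)*(d - 1)*(d - 1)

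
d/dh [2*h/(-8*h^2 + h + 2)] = 4*(4*h^2 + 1)/(64*h^4 - 16*h^3 - 31*h^2 + 4*h + 4)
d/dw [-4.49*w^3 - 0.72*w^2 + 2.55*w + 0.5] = -13.47*w^2 - 1.44*w + 2.55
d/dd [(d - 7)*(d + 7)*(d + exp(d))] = d^2*exp(d) + 3*d^2 + 2*d*exp(d) - 49*exp(d) - 49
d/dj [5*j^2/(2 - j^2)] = 20*j/(j^2 - 2)^2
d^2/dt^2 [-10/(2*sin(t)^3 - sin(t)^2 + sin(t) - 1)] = 10*(36*sin(t)^5 - 22*sin(t)^4 - 40*sin(t)^3 + 47*sin(t)^2 - 21*sin(t) - 5)*sin(t)/(2*sin(t)^3 - sin(t)^2 + sin(t) - 1)^3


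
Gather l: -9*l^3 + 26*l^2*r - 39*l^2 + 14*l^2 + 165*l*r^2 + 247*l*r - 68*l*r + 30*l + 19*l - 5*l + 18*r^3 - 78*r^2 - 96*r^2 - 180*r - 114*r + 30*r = -9*l^3 + l^2*(26*r - 25) + l*(165*r^2 + 179*r + 44) + 18*r^3 - 174*r^2 - 264*r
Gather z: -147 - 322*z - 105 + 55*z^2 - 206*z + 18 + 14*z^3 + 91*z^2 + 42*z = 14*z^3 + 146*z^2 - 486*z - 234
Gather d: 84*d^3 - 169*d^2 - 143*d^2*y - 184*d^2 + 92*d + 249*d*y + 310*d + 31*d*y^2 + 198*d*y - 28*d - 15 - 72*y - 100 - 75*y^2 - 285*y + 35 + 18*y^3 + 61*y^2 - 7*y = 84*d^3 + d^2*(-143*y - 353) + d*(31*y^2 + 447*y + 374) + 18*y^3 - 14*y^2 - 364*y - 80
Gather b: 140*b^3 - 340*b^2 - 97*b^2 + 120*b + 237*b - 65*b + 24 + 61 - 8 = 140*b^3 - 437*b^2 + 292*b + 77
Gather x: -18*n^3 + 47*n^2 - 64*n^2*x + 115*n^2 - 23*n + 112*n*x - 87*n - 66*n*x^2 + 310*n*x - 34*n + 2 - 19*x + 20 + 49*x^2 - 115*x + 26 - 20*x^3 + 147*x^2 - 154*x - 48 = -18*n^3 + 162*n^2 - 144*n - 20*x^3 + x^2*(196 - 66*n) + x*(-64*n^2 + 422*n - 288)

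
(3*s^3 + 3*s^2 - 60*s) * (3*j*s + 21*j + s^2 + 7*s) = 9*j*s^4 + 72*j*s^3 - 117*j*s^2 - 1260*j*s + 3*s^5 + 24*s^4 - 39*s^3 - 420*s^2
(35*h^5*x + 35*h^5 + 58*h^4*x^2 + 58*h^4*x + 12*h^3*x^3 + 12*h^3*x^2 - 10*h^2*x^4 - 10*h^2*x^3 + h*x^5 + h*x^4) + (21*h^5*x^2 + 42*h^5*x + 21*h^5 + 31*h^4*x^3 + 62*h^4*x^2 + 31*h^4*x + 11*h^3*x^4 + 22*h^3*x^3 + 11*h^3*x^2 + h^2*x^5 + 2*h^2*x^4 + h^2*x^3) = 21*h^5*x^2 + 77*h^5*x + 56*h^5 + 31*h^4*x^3 + 120*h^4*x^2 + 89*h^4*x + 11*h^3*x^4 + 34*h^3*x^3 + 23*h^3*x^2 + h^2*x^5 - 8*h^2*x^4 - 9*h^2*x^3 + h*x^5 + h*x^4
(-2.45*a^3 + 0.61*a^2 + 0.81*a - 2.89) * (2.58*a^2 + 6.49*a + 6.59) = -6.321*a^5 - 14.3267*a^4 - 10.0968*a^3 + 1.8206*a^2 - 13.4182*a - 19.0451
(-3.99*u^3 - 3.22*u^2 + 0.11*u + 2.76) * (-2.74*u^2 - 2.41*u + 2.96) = 10.9326*u^5 + 18.4387*u^4 - 4.3516*u^3 - 17.3587*u^2 - 6.326*u + 8.1696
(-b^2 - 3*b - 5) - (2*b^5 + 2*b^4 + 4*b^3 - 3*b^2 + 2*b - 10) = -2*b^5 - 2*b^4 - 4*b^3 + 2*b^2 - 5*b + 5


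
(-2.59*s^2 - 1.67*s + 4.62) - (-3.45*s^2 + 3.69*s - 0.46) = 0.86*s^2 - 5.36*s + 5.08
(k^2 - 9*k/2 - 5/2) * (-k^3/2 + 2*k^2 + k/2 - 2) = -k^5/2 + 17*k^4/4 - 29*k^3/4 - 37*k^2/4 + 31*k/4 + 5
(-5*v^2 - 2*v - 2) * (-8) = 40*v^2 + 16*v + 16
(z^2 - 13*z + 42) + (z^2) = 2*z^2 - 13*z + 42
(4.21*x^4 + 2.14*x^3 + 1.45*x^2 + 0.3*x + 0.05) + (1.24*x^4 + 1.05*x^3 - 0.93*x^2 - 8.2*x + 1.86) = 5.45*x^4 + 3.19*x^3 + 0.52*x^2 - 7.9*x + 1.91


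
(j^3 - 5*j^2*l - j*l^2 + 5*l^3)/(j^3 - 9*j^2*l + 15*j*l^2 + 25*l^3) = (j - l)/(j - 5*l)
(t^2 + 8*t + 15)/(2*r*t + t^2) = (t^2 + 8*t + 15)/(t*(2*r + t))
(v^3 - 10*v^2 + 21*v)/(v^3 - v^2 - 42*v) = (v - 3)/(v + 6)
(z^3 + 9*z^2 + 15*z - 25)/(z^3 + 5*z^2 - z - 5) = (z + 5)/(z + 1)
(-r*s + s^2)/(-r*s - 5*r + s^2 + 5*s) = s/(s + 5)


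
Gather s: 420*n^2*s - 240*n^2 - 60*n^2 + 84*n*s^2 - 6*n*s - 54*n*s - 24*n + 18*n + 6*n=-300*n^2 + 84*n*s^2 + s*(420*n^2 - 60*n)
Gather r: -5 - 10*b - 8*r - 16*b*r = -10*b + r*(-16*b - 8) - 5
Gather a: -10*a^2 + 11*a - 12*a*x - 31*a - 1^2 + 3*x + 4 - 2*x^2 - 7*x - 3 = -10*a^2 + a*(-12*x - 20) - 2*x^2 - 4*x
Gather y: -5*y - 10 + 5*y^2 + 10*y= 5*y^2 + 5*y - 10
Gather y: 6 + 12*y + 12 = 12*y + 18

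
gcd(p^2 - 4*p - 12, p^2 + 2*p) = p + 2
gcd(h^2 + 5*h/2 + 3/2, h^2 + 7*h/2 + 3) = h + 3/2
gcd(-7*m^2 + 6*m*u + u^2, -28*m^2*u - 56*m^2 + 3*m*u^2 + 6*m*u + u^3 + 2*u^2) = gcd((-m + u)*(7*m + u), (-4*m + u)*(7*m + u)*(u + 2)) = 7*m + u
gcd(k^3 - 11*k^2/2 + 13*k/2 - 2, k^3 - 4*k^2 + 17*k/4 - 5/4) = k^2 - 3*k/2 + 1/2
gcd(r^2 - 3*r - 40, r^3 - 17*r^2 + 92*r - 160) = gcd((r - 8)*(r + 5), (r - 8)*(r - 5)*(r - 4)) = r - 8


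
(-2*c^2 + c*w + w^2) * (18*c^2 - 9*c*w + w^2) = -36*c^4 + 36*c^3*w + 7*c^2*w^2 - 8*c*w^3 + w^4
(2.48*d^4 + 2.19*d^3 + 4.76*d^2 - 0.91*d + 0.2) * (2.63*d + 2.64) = 6.5224*d^5 + 12.3069*d^4 + 18.3004*d^3 + 10.1731*d^2 - 1.8764*d + 0.528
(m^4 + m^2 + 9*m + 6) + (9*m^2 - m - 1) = m^4 + 10*m^2 + 8*m + 5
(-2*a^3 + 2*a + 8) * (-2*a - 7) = 4*a^4 + 14*a^3 - 4*a^2 - 30*a - 56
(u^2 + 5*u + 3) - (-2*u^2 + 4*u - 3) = 3*u^2 + u + 6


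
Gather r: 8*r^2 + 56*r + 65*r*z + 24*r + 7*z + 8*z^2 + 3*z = 8*r^2 + r*(65*z + 80) + 8*z^2 + 10*z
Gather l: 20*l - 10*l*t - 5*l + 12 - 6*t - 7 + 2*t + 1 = l*(15 - 10*t) - 4*t + 6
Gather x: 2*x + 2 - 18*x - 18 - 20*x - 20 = -36*x - 36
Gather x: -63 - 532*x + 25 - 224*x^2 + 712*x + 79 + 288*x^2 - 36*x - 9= 64*x^2 + 144*x + 32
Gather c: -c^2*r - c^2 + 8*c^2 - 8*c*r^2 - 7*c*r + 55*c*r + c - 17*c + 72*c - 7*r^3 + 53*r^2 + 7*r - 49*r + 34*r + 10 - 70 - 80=c^2*(7 - r) + c*(-8*r^2 + 48*r + 56) - 7*r^3 + 53*r^2 - 8*r - 140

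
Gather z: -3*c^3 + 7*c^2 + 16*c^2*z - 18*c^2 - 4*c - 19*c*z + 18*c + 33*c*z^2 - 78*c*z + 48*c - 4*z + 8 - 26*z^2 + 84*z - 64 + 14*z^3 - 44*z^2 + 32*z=-3*c^3 - 11*c^2 + 62*c + 14*z^3 + z^2*(33*c - 70) + z*(16*c^2 - 97*c + 112) - 56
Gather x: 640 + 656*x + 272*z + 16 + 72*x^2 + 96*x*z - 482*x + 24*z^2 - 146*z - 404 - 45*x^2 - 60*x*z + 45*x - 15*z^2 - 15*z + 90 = 27*x^2 + x*(36*z + 219) + 9*z^2 + 111*z + 342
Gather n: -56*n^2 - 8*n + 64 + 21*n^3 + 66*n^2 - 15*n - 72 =21*n^3 + 10*n^2 - 23*n - 8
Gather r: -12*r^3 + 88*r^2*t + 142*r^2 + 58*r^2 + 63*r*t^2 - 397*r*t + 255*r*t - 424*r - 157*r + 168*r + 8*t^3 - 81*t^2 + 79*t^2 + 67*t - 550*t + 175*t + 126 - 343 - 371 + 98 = -12*r^3 + r^2*(88*t + 200) + r*(63*t^2 - 142*t - 413) + 8*t^3 - 2*t^2 - 308*t - 490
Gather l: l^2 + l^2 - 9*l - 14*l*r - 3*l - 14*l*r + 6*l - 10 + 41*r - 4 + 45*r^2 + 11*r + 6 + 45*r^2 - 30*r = 2*l^2 + l*(-28*r - 6) + 90*r^2 + 22*r - 8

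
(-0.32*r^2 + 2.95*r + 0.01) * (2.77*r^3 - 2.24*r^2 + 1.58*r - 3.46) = -0.8864*r^5 + 8.8883*r^4 - 7.0859*r^3 + 5.7458*r^2 - 10.1912*r - 0.0346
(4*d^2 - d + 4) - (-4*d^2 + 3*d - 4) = 8*d^2 - 4*d + 8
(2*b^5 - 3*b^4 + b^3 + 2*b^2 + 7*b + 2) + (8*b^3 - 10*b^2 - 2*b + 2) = 2*b^5 - 3*b^4 + 9*b^3 - 8*b^2 + 5*b + 4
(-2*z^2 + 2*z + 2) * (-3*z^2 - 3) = 6*z^4 - 6*z^3 - 6*z - 6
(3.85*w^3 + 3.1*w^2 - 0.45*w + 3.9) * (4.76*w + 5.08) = 18.326*w^4 + 34.314*w^3 + 13.606*w^2 + 16.278*w + 19.812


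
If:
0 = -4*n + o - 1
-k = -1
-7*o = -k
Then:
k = 1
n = -3/14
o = 1/7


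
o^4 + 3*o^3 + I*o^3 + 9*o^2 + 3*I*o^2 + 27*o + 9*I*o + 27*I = (o + 3)*(o - 3*I)*(o + I)*(o + 3*I)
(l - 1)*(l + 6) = l^2 + 5*l - 6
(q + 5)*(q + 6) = q^2 + 11*q + 30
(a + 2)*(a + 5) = a^2 + 7*a + 10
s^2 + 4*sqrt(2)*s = s*(s + 4*sqrt(2))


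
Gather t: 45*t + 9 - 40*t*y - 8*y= t*(45 - 40*y) - 8*y + 9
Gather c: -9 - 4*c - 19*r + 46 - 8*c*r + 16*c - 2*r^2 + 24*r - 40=c*(12 - 8*r) - 2*r^2 + 5*r - 3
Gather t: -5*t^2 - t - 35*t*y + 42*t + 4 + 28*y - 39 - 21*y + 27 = -5*t^2 + t*(41 - 35*y) + 7*y - 8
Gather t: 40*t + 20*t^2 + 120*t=20*t^2 + 160*t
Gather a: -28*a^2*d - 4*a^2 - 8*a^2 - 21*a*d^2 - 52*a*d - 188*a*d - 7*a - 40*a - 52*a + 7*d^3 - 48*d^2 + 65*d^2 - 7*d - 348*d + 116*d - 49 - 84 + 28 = a^2*(-28*d - 12) + a*(-21*d^2 - 240*d - 99) + 7*d^3 + 17*d^2 - 239*d - 105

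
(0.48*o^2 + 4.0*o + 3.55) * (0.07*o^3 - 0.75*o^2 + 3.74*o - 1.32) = 0.0336*o^5 - 0.08*o^4 - 0.9563*o^3 + 11.6639*o^2 + 7.997*o - 4.686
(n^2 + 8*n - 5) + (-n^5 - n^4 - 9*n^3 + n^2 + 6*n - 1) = -n^5 - n^4 - 9*n^3 + 2*n^2 + 14*n - 6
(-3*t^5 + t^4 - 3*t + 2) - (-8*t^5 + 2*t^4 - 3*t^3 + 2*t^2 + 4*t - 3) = 5*t^5 - t^4 + 3*t^3 - 2*t^2 - 7*t + 5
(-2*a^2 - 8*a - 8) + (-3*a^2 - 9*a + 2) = -5*a^2 - 17*a - 6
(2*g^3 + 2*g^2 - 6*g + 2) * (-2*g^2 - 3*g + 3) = -4*g^5 - 10*g^4 + 12*g^3 + 20*g^2 - 24*g + 6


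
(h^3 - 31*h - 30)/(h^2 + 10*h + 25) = (h^2 - 5*h - 6)/(h + 5)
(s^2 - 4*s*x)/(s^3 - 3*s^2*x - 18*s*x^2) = (-s + 4*x)/(-s^2 + 3*s*x + 18*x^2)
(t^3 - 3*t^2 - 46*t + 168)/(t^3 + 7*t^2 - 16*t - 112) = (t - 6)/(t + 4)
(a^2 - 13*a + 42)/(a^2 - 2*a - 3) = (-a^2 + 13*a - 42)/(-a^2 + 2*a + 3)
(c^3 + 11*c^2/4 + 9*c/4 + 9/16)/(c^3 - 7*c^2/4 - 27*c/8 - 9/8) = (c + 3/2)/(c - 3)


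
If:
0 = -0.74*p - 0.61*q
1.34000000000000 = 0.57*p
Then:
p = 2.35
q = -2.85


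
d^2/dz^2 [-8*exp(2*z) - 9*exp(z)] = (-32*exp(z) - 9)*exp(z)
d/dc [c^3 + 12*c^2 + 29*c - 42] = 3*c^2 + 24*c + 29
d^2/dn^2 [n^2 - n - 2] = 2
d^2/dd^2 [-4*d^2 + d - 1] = -8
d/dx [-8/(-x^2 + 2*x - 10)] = 16*(1 - x)/(x^2 - 2*x + 10)^2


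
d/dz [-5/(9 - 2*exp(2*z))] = -20*exp(2*z)/(2*exp(2*z) - 9)^2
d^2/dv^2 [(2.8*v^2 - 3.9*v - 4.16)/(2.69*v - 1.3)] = -78.016952/(19.465109*v^3 - 28.22079*v^2 + 13.6383*v - 2.197)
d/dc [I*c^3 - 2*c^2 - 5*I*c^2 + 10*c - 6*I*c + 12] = 3*I*c^2 - 4*c - 10*I*c + 10 - 6*I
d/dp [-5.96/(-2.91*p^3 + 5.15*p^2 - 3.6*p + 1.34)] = (-52.0308*p^2 + 61.388*p - 21.456)/(2.91*p^3 - 5.15*p^2 + 3.6*p - 1.34)^2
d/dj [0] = 0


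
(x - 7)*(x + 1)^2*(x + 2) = x^4 - 3*x^3 - 23*x^2 - 33*x - 14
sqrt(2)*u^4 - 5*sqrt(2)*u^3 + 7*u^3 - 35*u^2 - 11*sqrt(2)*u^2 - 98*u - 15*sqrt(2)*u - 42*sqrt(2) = (u - 7)*(u + 2)*(u + 3*sqrt(2))*(sqrt(2)*u + 1)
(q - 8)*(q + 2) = q^2 - 6*q - 16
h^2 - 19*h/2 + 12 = (h - 8)*(h - 3/2)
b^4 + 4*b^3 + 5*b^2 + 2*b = b*(b + 1)^2*(b + 2)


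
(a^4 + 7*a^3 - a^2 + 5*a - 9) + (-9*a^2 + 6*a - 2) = a^4 + 7*a^3 - 10*a^2 + 11*a - 11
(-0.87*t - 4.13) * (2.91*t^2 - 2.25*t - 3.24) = -2.5317*t^3 - 10.0608*t^2 + 12.1113*t + 13.3812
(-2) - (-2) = 0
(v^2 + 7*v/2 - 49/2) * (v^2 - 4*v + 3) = v^4 - v^3/2 - 71*v^2/2 + 217*v/2 - 147/2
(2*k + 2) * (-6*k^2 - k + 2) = -12*k^3 - 14*k^2 + 2*k + 4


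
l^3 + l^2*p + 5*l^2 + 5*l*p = l*(l + 5)*(l + p)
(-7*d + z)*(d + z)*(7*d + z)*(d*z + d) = -49*d^4*z - 49*d^4 - 49*d^3*z^2 - 49*d^3*z + d^2*z^3 + d^2*z^2 + d*z^4 + d*z^3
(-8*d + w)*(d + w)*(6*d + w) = -48*d^3 - 50*d^2*w - d*w^2 + w^3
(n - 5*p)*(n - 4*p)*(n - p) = n^3 - 10*n^2*p + 29*n*p^2 - 20*p^3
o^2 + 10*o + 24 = (o + 4)*(o + 6)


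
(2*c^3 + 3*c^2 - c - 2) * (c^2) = 2*c^5 + 3*c^4 - c^3 - 2*c^2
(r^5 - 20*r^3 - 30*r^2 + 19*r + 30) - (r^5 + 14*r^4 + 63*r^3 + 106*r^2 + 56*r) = -14*r^4 - 83*r^3 - 136*r^2 - 37*r + 30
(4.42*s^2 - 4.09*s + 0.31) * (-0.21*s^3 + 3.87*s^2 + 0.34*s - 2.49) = -0.9282*s^5 + 17.9643*s^4 - 14.3906*s^3 - 11.1967*s^2 + 10.2895*s - 0.7719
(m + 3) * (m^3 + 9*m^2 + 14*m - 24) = m^4 + 12*m^3 + 41*m^2 + 18*m - 72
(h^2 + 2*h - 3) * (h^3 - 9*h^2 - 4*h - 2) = h^5 - 7*h^4 - 25*h^3 + 17*h^2 + 8*h + 6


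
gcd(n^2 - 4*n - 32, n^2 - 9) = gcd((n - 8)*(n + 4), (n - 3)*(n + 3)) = 1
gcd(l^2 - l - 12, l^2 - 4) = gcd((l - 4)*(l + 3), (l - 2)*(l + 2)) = 1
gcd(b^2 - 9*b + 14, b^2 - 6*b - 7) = b - 7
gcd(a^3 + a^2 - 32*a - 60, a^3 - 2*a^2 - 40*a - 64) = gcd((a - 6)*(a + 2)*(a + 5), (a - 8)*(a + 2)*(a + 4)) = a + 2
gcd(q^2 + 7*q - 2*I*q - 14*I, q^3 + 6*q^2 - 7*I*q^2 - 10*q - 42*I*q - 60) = q - 2*I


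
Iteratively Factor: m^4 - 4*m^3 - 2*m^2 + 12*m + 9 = (m + 1)*(m^3 - 5*m^2 + 3*m + 9) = (m - 3)*(m + 1)*(m^2 - 2*m - 3) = (m - 3)*(m + 1)^2*(m - 3)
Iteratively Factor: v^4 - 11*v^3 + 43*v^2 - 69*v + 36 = (v - 4)*(v^3 - 7*v^2 + 15*v - 9) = (v - 4)*(v - 3)*(v^2 - 4*v + 3) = (v - 4)*(v - 3)^2*(v - 1)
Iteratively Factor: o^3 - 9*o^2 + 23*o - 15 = (o - 3)*(o^2 - 6*o + 5) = (o - 3)*(o - 1)*(o - 5)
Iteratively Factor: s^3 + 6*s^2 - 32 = (s - 2)*(s^2 + 8*s + 16) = (s - 2)*(s + 4)*(s + 4)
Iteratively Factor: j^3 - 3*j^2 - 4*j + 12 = (j + 2)*(j^2 - 5*j + 6) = (j - 3)*(j + 2)*(j - 2)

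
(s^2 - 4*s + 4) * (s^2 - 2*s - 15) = s^4 - 6*s^3 - 3*s^2 + 52*s - 60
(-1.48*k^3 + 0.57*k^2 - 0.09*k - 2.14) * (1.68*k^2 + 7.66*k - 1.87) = -2.4864*k^5 - 10.3792*k^4 + 6.9826*k^3 - 5.3505*k^2 - 16.2241*k + 4.0018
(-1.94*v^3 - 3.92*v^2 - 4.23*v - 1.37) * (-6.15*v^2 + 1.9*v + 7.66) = 11.931*v^5 + 20.422*v^4 + 3.70610000000001*v^3 - 29.6387*v^2 - 35.0048*v - 10.4942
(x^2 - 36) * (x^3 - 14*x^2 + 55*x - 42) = x^5 - 14*x^4 + 19*x^3 + 462*x^2 - 1980*x + 1512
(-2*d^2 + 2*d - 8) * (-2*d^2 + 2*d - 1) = 4*d^4 - 8*d^3 + 22*d^2 - 18*d + 8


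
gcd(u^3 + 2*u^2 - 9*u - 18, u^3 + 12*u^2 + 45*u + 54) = u + 3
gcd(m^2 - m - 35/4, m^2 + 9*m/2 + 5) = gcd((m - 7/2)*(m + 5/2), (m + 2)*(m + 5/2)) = m + 5/2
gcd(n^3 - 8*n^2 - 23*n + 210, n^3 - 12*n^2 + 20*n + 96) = n - 6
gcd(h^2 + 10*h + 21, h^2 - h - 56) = h + 7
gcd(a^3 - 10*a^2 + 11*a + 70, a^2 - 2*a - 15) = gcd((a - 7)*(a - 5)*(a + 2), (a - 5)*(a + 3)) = a - 5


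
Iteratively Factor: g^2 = (g)*(g)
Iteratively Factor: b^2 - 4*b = (b)*(b - 4)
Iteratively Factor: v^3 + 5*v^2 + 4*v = (v)*(v^2 + 5*v + 4) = v*(v + 1)*(v + 4)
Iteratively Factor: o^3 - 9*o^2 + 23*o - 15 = (o - 3)*(o^2 - 6*o + 5) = (o - 5)*(o - 3)*(o - 1)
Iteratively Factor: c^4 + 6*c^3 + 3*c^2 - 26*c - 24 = (c + 1)*(c^3 + 5*c^2 - 2*c - 24) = (c - 2)*(c + 1)*(c^2 + 7*c + 12) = (c - 2)*(c + 1)*(c + 4)*(c + 3)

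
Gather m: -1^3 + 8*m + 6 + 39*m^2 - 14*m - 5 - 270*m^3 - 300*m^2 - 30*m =-270*m^3 - 261*m^2 - 36*m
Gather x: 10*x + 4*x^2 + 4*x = 4*x^2 + 14*x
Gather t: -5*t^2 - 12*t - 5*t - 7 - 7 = -5*t^2 - 17*t - 14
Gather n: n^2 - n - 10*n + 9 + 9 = n^2 - 11*n + 18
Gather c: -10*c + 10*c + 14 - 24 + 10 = 0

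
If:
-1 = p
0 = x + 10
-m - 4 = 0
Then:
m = -4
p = -1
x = -10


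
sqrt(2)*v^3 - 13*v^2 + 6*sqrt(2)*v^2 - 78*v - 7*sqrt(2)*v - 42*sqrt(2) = (v + 6)*(v - 7*sqrt(2))*(sqrt(2)*v + 1)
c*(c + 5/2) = c^2 + 5*c/2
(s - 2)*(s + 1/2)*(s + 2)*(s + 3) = s^4 + 7*s^3/2 - 5*s^2/2 - 14*s - 6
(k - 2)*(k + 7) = k^2 + 5*k - 14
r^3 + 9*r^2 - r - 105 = (r - 3)*(r + 5)*(r + 7)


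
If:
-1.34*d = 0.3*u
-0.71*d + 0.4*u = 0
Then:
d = 0.00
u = 0.00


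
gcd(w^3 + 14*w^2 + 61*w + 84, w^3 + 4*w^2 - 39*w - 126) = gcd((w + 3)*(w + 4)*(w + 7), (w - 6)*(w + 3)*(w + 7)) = w^2 + 10*w + 21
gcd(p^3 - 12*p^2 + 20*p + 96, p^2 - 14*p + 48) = p^2 - 14*p + 48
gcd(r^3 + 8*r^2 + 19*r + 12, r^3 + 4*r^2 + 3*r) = r^2 + 4*r + 3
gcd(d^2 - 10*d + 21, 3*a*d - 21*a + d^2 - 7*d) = d - 7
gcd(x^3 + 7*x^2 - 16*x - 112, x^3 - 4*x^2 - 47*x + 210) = x + 7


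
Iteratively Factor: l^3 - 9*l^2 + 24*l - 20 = (l - 5)*(l^2 - 4*l + 4) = (l - 5)*(l - 2)*(l - 2)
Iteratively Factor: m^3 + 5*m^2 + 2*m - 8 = (m + 4)*(m^2 + m - 2) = (m - 1)*(m + 4)*(m + 2)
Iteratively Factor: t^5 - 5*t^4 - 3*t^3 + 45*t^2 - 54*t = (t - 3)*(t^4 - 2*t^3 - 9*t^2 + 18*t) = (t - 3)^2*(t^3 + t^2 - 6*t) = (t - 3)^2*(t - 2)*(t^2 + 3*t) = t*(t - 3)^2*(t - 2)*(t + 3)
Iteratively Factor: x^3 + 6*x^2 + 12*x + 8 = (x + 2)*(x^2 + 4*x + 4) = (x + 2)^2*(x + 2)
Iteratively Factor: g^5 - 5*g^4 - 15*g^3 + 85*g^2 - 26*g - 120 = (g - 3)*(g^4 - 2*g^3 - 21*g^2 + 22*g + 40) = (g - 3)*(g - 2)*(g^3 - 21*g - 20) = (g - 3)*(g - 2)*(g + 1)*(g^2 - g - 20) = (g - 5)*(g - 3)*(g - 2)*(g + 1)*(g + 4)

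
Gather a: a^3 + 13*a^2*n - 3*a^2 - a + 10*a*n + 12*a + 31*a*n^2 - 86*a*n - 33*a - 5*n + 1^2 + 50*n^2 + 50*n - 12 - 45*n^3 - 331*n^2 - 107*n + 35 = a^3 + a^2*(13*n - 3) + a*(31*n^2 - 76*n - 22) - 45*n^3 - 281*n^2 - 62*n + 24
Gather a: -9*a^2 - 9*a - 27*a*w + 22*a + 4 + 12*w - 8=-9*a^2 + a*(13 - 27*w) + 12*w - 4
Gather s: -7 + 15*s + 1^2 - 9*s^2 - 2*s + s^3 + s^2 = s^3 - 8*s^2 + 13*s - 6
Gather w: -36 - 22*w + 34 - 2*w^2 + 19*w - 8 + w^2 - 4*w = -w^2 - 7*w - 10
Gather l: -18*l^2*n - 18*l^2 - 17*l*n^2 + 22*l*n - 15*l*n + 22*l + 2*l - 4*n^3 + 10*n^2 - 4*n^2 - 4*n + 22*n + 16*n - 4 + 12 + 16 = l^2*(-18*n - 18) + l*(-17*n^2 + 7*n + 24) - 4*n^3 + 6*n^2 + 34*n + 24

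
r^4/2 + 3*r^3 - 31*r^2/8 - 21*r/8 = r*(r/2 + 1/4)*(r - 3/2)*(r + 7)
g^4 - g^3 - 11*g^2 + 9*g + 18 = (g - 3)*(g - 2)*(g + 1)*(g + 3)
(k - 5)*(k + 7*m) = k^2 + 7*k*m - 5*k - 35*m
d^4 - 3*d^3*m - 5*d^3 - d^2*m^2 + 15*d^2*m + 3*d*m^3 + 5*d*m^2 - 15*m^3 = (d - 5)*(d - 3*m)*(d - m)*(d + m)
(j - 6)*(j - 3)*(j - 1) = j^3 - 10*j^2 + 27*j - 18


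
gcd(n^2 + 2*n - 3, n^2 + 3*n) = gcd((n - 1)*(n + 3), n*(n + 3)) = n + 3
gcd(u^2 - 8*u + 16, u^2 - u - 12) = u - 4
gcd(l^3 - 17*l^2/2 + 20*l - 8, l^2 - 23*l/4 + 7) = l - 4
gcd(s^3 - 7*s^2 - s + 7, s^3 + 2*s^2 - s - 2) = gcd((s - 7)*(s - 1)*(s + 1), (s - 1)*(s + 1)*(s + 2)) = s^2 - 1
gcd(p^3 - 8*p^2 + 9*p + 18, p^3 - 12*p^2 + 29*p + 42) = p^2 - 5*p - 6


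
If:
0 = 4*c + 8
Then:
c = -2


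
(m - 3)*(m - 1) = m^2 - 4*m + 3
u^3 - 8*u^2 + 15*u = u*(u - 5)*(u - 3)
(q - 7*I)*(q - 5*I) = q^2 - 12*I*q - 35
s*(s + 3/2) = s^2 + 3*s/2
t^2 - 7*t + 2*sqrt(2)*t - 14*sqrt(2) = (t - 7)*(t + 2*sqrt(2))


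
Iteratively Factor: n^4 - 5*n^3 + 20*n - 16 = (n - 2)*(n^3 - 3*n^2 - 6*n + 8) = (n - 2)*(n + 2)*(n^2 - 5*n + 4) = (n - 4)*(n - 2)*(n + 2)*(n - 1)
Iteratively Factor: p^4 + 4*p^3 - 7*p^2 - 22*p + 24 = (p - 1)*(p^3 + 5*p^2 - 2*p - 24) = (p - 1)*(p + 4)*(p^2 + p - 6) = (p - 1)*(p + 3)*(p + 4)*(p - 2)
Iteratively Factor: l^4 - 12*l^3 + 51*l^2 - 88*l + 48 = (l - 4)*(l^3 - 8*l^2 + 19*l - 12) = (l - 4)^2*(l^2 - 4*l + 3) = (l - 4)^2*(l - 3)*(l - 1)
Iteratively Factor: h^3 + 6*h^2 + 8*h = (h + 4)*(h^2 + 2*h) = (h + 2)*(h + 4)*(h)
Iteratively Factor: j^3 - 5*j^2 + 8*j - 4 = (j - 2)*(j^2 - 3*j + 2) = (j - 2)^2*(j - 1)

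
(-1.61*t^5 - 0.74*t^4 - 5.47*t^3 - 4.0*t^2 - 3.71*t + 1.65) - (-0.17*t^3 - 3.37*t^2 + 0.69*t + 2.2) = -1.61*t^5 - 0.74*t^4 - 5.3*t^3 - 0.63*t^2 - 4.4*t - 0.55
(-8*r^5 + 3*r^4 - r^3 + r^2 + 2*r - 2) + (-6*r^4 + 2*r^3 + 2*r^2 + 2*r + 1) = -8*r^5 - 3*r^4 + r^3 + 3*r^2 + 4*r - 1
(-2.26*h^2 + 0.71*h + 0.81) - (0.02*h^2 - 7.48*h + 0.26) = -2.28*h^2 + 8.19*h + 0.55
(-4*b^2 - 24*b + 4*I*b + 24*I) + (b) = -4*b^2 - 23*b + 4*I*b + 24*I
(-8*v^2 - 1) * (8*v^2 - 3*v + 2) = -64*v^4 + 24*v^3 - 24*v^2 + 3*v - 2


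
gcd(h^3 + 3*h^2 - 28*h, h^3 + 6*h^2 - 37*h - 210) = h + 7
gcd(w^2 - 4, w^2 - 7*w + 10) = w - 2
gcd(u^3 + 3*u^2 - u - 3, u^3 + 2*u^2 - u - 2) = u^2 - 1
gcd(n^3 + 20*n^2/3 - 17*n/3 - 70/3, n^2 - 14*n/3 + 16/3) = n - 2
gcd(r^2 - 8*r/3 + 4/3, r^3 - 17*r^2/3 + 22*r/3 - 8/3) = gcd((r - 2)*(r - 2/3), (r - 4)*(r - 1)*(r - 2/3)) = r - 2/3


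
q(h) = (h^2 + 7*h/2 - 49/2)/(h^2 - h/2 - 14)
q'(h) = (1/2 - 2*h)*(h^2 + 7*h/2 - 49/2)/(h^2 - h/2 - 14)^2 + (2*h + 7/2)/(h^2 - h/2 - 14)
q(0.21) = 1.69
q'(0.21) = -0.29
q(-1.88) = 2.89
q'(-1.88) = -1.27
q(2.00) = 1.23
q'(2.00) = -0.29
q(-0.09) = 1.78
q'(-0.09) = -0.32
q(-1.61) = 2.60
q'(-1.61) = -0.94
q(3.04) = 0.74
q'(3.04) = -0.87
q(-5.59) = -0.64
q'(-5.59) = -0.76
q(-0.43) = 1.90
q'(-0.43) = -0.38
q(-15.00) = 0.68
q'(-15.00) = -0.03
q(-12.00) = 0.57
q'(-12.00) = -0.05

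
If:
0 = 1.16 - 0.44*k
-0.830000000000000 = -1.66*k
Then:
No Solution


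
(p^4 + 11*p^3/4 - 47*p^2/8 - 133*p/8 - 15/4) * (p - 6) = p^5 - 13*p^4/4 - 179*p^3/8 + 149*p^2/8 + 96*p + 45/2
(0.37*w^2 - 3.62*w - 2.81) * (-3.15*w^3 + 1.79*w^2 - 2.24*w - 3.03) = -1.1655*w^5 + 12.0653*w^4 + 1.5429*w^3 + 1.9578*w^2 + 17.263*w + 8.5143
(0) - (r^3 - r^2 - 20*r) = -r^3 + r^2 + 20*r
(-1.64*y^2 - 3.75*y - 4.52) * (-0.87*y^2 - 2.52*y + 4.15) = 1.4268*y^4 + 7.3953*y^3 + 6.5764*y^2 - 4.1721*y - 18.758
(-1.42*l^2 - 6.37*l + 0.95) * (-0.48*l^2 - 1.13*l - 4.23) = 0.6816*l^4 + 4.6622*l^3 + 12.7487*l^2 + 25.8716*l - 4.0185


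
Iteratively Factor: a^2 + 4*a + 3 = (a + 1)*(a + 3)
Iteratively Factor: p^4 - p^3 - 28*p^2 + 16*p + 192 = (p - 4)*(p^3 + 3*p^2 - 16*p - 48) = (p - 4)*(p + 3)*(p^2 - 16) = (p - 4)*(p + 3)*(p + 4)*(p - 4)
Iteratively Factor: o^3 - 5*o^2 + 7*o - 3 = (o - 1)*(o^2 - 4*o + 3) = (o - 1)^2*(o - 3)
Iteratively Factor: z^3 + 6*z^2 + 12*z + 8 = (z + 2)*(z^2 + 4*z + 4) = (z + 2)^2*(z + 2)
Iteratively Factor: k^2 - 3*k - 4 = (k + 1)*(k - 4)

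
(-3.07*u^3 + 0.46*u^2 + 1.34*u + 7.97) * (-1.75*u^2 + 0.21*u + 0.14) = 5.3725*u^5 - 1.4497*u^4 - 2.6782*u^3 - 13.6017*u^2 + 1.8613*u + 1.1158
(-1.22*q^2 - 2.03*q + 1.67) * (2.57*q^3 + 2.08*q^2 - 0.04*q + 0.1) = -3.1354*q^5 - 7.7547*q^4 + 0.1183*q^3 + 3.4328*q^2 - 0.2698*q + 0.167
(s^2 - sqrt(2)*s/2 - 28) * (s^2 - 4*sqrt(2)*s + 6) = s^4 - 9*sqrt(2)*s^3/2 - 18*s^2 + 109*sqrt(2)*s - 168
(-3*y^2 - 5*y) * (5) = -15*y^2 - 25*y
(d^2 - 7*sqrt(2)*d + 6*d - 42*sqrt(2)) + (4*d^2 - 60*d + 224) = 5*d^2 - 54*d - 7*sqrt(2)*d - 42*sqrt(2) + 224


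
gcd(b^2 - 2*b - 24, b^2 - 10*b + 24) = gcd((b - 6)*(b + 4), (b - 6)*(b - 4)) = b - 6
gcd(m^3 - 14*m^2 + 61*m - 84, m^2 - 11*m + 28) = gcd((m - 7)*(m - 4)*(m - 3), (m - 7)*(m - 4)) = m^2 - 11*m + 28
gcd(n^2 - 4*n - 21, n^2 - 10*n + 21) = n - 7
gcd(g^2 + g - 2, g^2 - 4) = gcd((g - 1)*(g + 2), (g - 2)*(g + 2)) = g + 2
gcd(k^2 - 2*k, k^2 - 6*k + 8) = k - 2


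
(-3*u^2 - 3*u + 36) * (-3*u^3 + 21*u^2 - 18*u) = 9*u^5 - 54*u^4 - 117*u^3 + 810*u^2 - 648*u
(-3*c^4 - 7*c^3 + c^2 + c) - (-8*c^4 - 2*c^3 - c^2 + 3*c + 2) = 5*c^4 - 5*c^3 + 2*c^2 - 2*c - 2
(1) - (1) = 0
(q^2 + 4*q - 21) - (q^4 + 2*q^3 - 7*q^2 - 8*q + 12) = -q^4 - 2*q^3 + 8*q^2 + 12*q - 33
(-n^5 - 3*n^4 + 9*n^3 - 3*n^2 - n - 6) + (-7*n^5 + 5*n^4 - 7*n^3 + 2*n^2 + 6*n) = -8*n^5 + 2*n^4 + 2*n^3 - n^2 + 5*n - 6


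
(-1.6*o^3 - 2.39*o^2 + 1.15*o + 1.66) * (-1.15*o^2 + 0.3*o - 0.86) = 1.84*o^5 + 2.2685*o^4 - 0.6635*o^3 + 0.491400000000001*o^2 - 0.491*o - 1.4276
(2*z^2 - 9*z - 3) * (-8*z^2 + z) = -16*z^4 + 74*z^3 + 15*z^2 - 3*z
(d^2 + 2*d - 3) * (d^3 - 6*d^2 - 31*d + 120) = d^5 - 4*d^4 - 46*d^3 + 76*d^2 + 333*d - 360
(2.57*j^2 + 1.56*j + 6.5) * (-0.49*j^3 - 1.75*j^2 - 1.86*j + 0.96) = -1.2593*j^5 - 5.2619*j^4 - 10.6952*j^3 - 11.8094*j^2 - 10.5924*j + 6.24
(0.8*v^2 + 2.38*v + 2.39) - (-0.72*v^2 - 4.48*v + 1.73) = 1.52*v^2 + 6.86*v + 0.66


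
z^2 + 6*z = z*(z + 6)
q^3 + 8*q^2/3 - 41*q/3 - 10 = (q - 3)*(q + 2/3)*(q + 5)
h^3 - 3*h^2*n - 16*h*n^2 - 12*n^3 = (h - 6*n)*(h + n)*(h + 2*n)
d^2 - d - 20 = (d - 5)*(d + 4)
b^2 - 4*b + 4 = (b - 2)^2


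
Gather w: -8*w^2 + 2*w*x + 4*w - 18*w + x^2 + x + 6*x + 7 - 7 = -8*w^2 + w*(2*x - 14) + x^2 + 7*x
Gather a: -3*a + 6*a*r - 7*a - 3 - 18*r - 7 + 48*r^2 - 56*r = a*(6*r - 10) + 48*r^2 - 74*r - 10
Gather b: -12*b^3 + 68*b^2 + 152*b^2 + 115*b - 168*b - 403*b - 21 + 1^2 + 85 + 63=-12*b^3 + 220*b^2 - 456*b + 128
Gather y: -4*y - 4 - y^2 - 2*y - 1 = -y^2 - 6*y - 5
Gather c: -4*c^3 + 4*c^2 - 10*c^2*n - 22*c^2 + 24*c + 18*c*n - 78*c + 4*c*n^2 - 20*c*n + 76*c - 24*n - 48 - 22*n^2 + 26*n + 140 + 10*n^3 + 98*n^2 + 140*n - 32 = -4*c^3 + c^2*(-10*n - 18) + c*(4*n^2 - 2*n + 22) + 10*n^3 + 76*n^2 + 142*n + 60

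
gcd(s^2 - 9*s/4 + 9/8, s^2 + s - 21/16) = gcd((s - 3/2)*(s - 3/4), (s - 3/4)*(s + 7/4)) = s - 3/4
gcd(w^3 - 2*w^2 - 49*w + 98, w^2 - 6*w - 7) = w - 7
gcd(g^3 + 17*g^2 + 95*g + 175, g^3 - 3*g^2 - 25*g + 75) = g + 5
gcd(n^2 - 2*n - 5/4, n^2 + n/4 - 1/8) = n + 1/2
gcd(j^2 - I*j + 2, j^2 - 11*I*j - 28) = 1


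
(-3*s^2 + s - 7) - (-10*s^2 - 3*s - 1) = 7*s^2 + 4*s - 6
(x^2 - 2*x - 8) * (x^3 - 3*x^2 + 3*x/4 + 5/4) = x^5 - 5*x^4 - 5*x^3/4 + 95*x^2/4 - 17*x/2 - 10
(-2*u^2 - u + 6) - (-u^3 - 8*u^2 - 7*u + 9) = u^3 + 6*u^2 + 6*u - 3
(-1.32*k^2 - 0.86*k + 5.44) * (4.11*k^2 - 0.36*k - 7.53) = -5.4252*k^4 - 3.0594*k^3 + 32.6076*k^2 + 4.5174*k - 40.9632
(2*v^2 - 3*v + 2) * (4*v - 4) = 8*v^3 - 20*v^2 + 20*v - 8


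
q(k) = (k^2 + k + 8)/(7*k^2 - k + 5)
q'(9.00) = 0.00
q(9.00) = 0.17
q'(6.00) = -0.01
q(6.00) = 0.20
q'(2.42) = -0.15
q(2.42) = 0.37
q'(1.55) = -0.40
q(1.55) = 0.59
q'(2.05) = -0.22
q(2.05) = 0.44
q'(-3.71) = 0.03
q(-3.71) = 0.17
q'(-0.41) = 1.23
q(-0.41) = 1.18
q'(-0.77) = 0.88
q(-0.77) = 0.79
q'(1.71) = -0.33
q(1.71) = 0.53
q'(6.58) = -0.01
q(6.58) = 0.19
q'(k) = (1 - 14*k)*(k^2 + k + 8)/(7*k^2 - k + 5)^2 + (2*k + 1)/(7*k^2 - k + 5)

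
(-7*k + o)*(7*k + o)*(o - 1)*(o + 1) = -49*k^2*o^2 + 49*k^2 + o^4 - o^2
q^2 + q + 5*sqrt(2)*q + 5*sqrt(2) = (q + 1)*(q + 5*sqrt(2))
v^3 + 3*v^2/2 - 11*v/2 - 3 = (v - 2)*(v + 1/2)*(v + 3)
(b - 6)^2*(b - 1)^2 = b^4 - 14*b^3 + 61*b^2 - 84*b + 36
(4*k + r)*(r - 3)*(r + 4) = 4*k*r^2 + 4*k*r - 48*k + r^3 + r^2 - 12*r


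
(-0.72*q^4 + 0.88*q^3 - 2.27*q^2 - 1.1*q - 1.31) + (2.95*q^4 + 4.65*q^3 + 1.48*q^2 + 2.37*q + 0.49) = 2.23*q^4 + 5.53*q^3 - 0.79*q^2 + 1.27*q - 0.82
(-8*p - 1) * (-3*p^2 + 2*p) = 24*p^3 - 13*p^2 - 2*p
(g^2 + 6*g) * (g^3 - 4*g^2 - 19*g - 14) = g^5 + 2*g^4 - 43*g^3 - 128*g^2 - 84*g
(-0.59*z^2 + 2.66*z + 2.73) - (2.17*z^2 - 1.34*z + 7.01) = -2.76*z^2 + 4.0*z - 4.28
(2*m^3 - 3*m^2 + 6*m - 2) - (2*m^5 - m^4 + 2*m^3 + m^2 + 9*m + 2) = -2*m^5 + m^4 - 4*m^2 - 3*m - 4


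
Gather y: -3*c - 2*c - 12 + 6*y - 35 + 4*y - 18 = -5*c + 10*y - 65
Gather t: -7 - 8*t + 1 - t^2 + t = -t^2 - 7*t - 6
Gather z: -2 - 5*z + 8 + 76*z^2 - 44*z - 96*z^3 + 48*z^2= -96*z^3 + 124*z^2 - 49*z + 6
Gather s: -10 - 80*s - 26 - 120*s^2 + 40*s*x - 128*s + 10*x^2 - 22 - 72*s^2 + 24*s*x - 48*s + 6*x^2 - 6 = -192*s^2 + s*(64*x - 256) + 16*x^2 - 64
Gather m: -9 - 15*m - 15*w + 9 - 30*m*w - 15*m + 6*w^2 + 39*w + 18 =m*(-30*w - 30) + 6*w^2 + 24*w + 18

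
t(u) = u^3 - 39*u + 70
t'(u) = 3*u^2 - 39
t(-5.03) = 138.91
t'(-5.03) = 36.90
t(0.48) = 51.39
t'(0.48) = -38.31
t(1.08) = 29.14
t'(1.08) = -35.50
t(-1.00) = 108.00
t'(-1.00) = -36.00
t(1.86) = 3.89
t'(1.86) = -28.62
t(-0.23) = 78.96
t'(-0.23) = -38.84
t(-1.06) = 110.15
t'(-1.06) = -35.63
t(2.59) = -13.64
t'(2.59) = -18.88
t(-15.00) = -2720.00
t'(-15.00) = 636.00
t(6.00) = 52.00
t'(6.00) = 69.00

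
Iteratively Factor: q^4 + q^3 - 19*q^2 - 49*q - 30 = (q + 2)*(q^3 - q^2 - 17*q - 15) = (q + 1)*(q + 2)*(q^2 - 2*q - 15) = (q - 5)*(q + 1)*(q + 2)*(q + 3)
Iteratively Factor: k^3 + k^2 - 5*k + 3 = (k - 1)*(k^2 + 2*k - 3) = (k - 1)^2*(k + 3)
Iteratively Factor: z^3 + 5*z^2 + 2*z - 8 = (z + 2)*(z^2 + 3*z - 4) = (z - 1)*(z + 2)*(z + 4)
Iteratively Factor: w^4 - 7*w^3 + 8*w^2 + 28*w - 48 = (w - 2)*(w^3 - 5*w^2 - 2*w + 24) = (w - 3)*(w - 2)*(w^2 - 2*w - 8) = (w - 4)*(w - 3)*(w - 2)*(w + 2)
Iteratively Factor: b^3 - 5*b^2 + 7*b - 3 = (b - 1)*(b^2 - 4*b + 3) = (b - 1)^2*(b - 3)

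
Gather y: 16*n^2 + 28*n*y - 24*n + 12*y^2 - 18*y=16*n^2 - 24*n + 12*y^2 + y*(28*n - 18)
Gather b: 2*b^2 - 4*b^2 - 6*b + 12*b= -2*b^2 + 6*b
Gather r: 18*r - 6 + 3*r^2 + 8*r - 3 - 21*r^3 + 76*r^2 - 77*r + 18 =-21*r^3 + 79*r^2 - 51*r + 9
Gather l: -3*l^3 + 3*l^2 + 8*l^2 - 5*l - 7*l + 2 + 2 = -3*l^3 + 11*l^2 - 12*l + 4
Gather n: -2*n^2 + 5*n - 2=-2*n^2 + 5*n - 2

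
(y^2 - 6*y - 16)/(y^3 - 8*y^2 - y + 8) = (y + 2)/(y^2 - 1)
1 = 1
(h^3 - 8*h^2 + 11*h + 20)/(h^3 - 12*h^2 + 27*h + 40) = (h - 4)/(h - 8)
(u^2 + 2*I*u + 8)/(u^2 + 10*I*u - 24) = (u - 2*I)/(u + 6*I)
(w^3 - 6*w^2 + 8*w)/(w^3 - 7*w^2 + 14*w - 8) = w/(w - 1)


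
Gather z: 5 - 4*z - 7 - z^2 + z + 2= -z^2 - 3*z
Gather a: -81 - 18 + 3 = -96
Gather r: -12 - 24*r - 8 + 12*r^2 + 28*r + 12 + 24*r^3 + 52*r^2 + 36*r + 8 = 24*r^3 + 64*r^2 + 40*r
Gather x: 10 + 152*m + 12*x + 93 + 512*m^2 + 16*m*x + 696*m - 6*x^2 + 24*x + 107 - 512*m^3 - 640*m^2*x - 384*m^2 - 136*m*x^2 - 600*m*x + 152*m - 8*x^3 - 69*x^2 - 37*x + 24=-512*m^3 + 128*m^2 + 1000*m - 8*x^3 + x^2*(-136*m - 75) + x*(-640*m^2 - 584*m - 1) + 234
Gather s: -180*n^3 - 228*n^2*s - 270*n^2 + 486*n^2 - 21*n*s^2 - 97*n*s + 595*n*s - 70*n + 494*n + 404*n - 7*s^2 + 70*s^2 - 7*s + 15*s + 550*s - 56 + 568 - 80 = -180*n^3 + 216*n^2 + 828*n + s^2*(63 - 21*n) + s*(-228*n^2 + 498*n + 558) + 432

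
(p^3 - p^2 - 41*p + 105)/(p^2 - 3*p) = p + 2 - 35/p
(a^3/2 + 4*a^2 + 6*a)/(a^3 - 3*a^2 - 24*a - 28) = a*(a + 6)/(2*(a^2 - 5*a - 14))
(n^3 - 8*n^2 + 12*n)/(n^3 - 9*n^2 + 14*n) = (n - 6)/(n - 7)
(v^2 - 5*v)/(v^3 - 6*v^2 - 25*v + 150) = v/(v^2 - v - 30)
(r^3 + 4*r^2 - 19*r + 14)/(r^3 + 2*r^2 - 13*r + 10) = (r + 7)/(r + 5)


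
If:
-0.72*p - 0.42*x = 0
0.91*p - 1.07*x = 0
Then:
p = 0.00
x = 0.00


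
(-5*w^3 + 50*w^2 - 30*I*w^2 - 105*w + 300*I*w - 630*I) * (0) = 0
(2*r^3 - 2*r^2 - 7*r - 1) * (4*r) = 8*r^4 - 8*r^3 - 28*r^2 - 4*r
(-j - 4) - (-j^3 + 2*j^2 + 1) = j^3 - 2*j^2 - j - 5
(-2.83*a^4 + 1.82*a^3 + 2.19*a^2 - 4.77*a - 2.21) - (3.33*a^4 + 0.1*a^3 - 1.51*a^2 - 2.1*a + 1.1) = -6.16*a^4 + 1.72*a^3 + 3.7*a^2 - 2.67*a - 3.31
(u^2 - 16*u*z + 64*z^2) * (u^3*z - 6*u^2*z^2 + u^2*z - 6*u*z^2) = u^5*z - 22*u^4*z^2 + u^4*z + 160*u^3*z^3 - 22*u^3*z^2 - 384*u^2*z^4 + 160*u^2*z^3 - 384*u*z^4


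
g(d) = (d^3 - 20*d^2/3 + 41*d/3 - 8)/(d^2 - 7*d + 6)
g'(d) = (7 - 2*d)*(d^3 - 20*d^2/3 + 41*d/3 - 8)/(d^2 - 7*d + 6)^2 + (3*d^2 - 40*d/3 + 41/3)/(d^2 - 7*d + 6) = (d^2 - 12*d + 26)/(d^2 - 12*d + 36)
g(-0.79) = -1.93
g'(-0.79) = 0.78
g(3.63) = -0.26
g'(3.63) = -0.78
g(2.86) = 0.01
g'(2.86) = -0.01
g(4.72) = -2.76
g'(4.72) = -5.10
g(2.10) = -0.13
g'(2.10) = 0.34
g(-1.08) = -2.16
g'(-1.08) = 0.80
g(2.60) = -0.01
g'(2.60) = 0.13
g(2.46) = -0.03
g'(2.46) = 0.20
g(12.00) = 14.00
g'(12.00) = 0.72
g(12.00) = 14.00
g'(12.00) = 0.72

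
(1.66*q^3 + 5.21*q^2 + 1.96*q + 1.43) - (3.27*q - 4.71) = 1.66*q^3 + 5.21*q^2 - 1.31*q + 6.14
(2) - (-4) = 6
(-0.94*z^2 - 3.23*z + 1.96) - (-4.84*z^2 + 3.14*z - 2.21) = 3.9*z^2 - 6.37*z + 4.17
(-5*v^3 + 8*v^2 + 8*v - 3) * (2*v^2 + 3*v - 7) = -10*v^5 + v^4 + 75*v^3 - 38*v^2 - 65*v + 21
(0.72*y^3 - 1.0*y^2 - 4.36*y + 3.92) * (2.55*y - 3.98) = 1.836*y^4 - 5.4156*y^3 - 7.138*y^2 + 27.3488*y - 15.6016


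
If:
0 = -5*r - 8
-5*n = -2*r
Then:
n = -16/25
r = -8/5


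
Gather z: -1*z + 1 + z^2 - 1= z^2 - z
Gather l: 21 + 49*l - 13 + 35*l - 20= 84*l - 12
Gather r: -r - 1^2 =-r - 1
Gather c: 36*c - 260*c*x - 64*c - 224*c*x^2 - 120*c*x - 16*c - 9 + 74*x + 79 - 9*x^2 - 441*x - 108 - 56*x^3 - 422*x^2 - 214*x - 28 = c*(-224*x^2 - 380*x - 44) - 56*x^3 - 431*x^2 - 581*x - 66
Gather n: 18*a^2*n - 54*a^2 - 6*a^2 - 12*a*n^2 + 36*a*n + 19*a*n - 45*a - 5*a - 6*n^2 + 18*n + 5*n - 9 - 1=-60*a^2 - 50*a + n^2*(-12*a - 6) + n*(18*a^2 + 55*a + 23) - 10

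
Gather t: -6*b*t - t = t*(-6*b - 1)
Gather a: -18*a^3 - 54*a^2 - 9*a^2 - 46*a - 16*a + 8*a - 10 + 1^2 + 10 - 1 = -18*a^3 - 63*a^2 - 54*a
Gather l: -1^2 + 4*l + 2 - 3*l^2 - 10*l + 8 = -3*l^2 - 6*l + 9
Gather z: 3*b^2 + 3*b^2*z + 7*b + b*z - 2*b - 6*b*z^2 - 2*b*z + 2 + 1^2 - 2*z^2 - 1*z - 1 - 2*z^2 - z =3*b^2 + 5*b + z^2*(-6*b - 4) + z*(3*b^2 - b - 2) + 2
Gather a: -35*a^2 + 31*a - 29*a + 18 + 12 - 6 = -35*a^2 + 2*a + 24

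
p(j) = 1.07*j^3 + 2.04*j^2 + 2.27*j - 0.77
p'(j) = 3.21*j^2 + 4.08*j + 2.27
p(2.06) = 21.92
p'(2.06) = 24.30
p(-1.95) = -5.37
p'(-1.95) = 6.52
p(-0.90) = -1.94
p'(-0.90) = 1.20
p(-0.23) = -1.20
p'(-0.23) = 1.50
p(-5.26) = -111.99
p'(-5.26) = 69.62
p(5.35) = 233.61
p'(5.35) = 115.98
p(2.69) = 40.93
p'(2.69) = 36.47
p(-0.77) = -1.80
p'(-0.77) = 1.03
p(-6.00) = -172.07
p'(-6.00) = 93.35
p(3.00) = 53.29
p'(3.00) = 43.40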